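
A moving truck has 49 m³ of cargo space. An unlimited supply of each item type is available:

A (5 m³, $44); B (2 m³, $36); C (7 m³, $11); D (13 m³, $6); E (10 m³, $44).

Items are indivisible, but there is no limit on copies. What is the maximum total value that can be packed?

Best value-per-unit is B at 36/2, and filling with it alone uses volume 24×2=48. No mix of the others beats 24×36 = 864.

$864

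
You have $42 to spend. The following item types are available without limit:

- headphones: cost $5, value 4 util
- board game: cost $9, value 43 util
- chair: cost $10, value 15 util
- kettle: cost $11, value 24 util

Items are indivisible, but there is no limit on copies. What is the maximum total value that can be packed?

Best value-per-unit is board game at 43/9; filling with it alone gives 4×43 = 172.
Optimal mix: 1×headphones + 4×board game → cost 41, value 176.

176 util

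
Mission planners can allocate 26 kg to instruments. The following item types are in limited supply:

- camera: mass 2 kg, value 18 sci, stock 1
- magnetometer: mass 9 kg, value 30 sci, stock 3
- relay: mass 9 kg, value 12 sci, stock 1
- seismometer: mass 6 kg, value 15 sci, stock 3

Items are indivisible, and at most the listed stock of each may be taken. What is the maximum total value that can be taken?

Top feasible selections:
- 1×camera + 2×magnetometer + 1×seismometer: mass 26, value 93
- 1×camera + 2×magnetometer: mass 20, value 78
- 1×camera + 1×magnetometer + 2×seismometer: mass 23, value 78
- 2×magnetometer + 1×seismometer: mass 24, value 75
Best: 93 sci.

93 sci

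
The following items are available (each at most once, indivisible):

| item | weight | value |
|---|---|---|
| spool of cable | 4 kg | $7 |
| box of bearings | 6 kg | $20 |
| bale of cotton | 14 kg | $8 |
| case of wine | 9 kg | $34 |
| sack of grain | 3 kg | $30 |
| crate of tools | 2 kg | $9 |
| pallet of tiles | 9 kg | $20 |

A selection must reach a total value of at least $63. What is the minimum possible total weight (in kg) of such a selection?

Subsets with value ≥ 63, sorted by total weight:
- case of wine+sack of grain: weight 12, value 64
- case of wine+sack of grain+crate of tools: weight 14, value 73
Minimum weight: 12 kg.

12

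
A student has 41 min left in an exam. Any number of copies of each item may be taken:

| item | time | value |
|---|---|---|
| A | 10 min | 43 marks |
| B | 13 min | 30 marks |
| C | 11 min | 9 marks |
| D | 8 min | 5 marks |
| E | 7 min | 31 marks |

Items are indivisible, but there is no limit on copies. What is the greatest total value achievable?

Best value-per-unit is E at 31/7; filling with it alone gives 5×31 = 155.
Optimal mix: 2×A + 3×E → time 41, value 179.

179 marks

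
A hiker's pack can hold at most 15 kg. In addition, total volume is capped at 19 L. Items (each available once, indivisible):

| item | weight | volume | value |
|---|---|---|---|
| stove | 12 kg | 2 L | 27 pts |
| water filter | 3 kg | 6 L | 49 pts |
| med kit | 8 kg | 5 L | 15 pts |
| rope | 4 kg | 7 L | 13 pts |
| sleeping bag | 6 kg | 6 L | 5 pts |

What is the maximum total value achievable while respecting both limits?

77 pts

Feasible sets respecting both limits:
- water filter+med kit+rope: weight 15, volume 18, value 77
- stove+water filter: weight 15, volume 8, value 76
- water filter+rope+sleeping bag: weight 13, volume 19, value 67
Best: 77 pts.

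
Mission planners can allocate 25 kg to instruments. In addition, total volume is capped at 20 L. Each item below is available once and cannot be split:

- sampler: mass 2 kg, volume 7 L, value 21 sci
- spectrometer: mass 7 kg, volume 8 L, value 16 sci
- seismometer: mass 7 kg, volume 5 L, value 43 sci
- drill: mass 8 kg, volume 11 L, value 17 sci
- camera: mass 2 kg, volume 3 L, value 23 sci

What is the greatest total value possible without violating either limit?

Feasible sets respecting both limits:
- sampler+seismometer+camera: mass 11, volume 15, value 87
- seismometer+drill+camera: mass 17, volume 19, value 83
- spectrometer+seismometer+camera: mass 16, volume 16, value 82
Best: 87 sci.

87 sci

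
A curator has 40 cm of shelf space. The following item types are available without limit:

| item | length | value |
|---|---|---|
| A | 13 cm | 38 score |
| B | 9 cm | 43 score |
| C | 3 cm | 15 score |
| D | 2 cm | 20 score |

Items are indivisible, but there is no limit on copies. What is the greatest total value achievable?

400 score

Best value-per-unit is D at 20/2, and filling with it alone uses length 20×2=40. No mix of the others beats 20×20 = 400.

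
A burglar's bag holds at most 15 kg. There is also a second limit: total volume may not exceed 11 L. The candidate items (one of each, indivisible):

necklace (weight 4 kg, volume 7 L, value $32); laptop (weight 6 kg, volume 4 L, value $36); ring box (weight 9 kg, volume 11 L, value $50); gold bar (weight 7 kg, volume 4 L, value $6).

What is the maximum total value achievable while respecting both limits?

Feasible sets respecting both limits:
- necklace+laptop: weight 10, volume 11, value 68
- ring box: weight 9, volume 11, value 50
- laptop+gold bar: weight 13, volume 8, value 42
Best: $68.

$68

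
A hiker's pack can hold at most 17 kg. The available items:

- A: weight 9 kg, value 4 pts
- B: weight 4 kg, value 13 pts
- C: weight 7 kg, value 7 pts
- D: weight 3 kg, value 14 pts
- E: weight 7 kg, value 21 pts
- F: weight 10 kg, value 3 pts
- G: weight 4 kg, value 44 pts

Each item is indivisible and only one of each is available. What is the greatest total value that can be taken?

79 pts

Check high-value combinations within 17 kg:
- D+E+G: weight 3+7+4=14, value 14+21+44=79
- B+E+G: weight 4+7+4=15, value 13+21+44=78
- B+D+G: weight 4+3+4=11, value 13+14+44=71
Best: 79 pts.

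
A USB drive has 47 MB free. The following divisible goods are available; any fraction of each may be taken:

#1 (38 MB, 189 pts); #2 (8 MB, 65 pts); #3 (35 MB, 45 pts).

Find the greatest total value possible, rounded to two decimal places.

Take in order of value per unit:
- #2 (65/8 per unit): all 8 → value 65, running total 65.00
- #1 (189/38 per unit): all 38 → value 189, running total 254.00
- #3 (45/35 per unit): 1 of 35 → value 1×45/35 = 1.2857, running total 255.29
Total 255.29.

255.29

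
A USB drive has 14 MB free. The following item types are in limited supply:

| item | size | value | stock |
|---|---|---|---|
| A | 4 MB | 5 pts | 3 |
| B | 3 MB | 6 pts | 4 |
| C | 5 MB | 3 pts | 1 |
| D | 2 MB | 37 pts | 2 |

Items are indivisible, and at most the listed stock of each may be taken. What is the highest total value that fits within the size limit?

92 pts

Top feasible selections:
- 3×B + 2×D: size 13, value 92
- 1×A + 2×B + 2×D: size 14, value 91
- 2×B + 2×D: size 10, value 86
- 1×A + 1×B + 2×D: size 11, value 85
Best: 92 pts.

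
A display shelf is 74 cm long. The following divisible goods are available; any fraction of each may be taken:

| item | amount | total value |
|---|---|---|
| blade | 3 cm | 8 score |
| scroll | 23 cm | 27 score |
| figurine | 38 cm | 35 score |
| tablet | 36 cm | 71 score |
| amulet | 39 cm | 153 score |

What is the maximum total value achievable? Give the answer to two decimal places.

224.11

Take in order of value per unit:
- amulet (153/39 per unit): all 39 → value 153, running total 153.00
- blade (8/3 per unit): all 3 → value 8, running total 161.00
- tablet (71/36 per unit): 32 of 36 → value 32×71/36 = 63.1111, running total 224.11
Total 224.11.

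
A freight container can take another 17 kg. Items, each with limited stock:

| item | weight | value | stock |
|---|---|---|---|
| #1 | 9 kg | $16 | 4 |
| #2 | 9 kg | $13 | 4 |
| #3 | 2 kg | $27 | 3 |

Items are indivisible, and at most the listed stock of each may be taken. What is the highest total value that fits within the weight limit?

$97

Top feasible selections:
- 1×#1 + 3×#3: weight 15, value 97
- 1×#2 + 3×#3: weight 15, value 94
- 3×#3: weight 6, value 81
- 1×#1 + 2×#3: weight 13, value 70
Best: $97.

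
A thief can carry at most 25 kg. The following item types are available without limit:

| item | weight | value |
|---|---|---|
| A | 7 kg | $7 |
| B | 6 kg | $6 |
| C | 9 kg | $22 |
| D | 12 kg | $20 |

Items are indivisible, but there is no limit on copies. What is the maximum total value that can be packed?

$51

Best value-per-unit is C at 22/9; filling with it alone gives 2×22 = 44.
Optimal mix: 1×A + 2×C → weight 25, value 51.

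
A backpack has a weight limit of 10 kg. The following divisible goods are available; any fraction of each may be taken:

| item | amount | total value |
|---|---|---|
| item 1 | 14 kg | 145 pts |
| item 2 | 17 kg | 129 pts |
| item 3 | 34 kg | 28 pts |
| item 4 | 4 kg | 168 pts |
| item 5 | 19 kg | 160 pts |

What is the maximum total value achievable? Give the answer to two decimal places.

Take in order of value per unit:
- item 4 (168/4 per unit): all 4 → value 168, running total 168.00
- item 1 (145/14 per unit): 6 of 14 → value 6×145/14 = 62.1429, running total 230.14
Total 230.14.

230.14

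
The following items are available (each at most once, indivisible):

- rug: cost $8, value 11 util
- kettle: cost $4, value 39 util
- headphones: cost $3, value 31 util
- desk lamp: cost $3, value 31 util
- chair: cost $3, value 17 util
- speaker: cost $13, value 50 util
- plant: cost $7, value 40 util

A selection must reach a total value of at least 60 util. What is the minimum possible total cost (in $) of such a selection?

6

Subsets with value ≥ 60, sorted by total cost:
- headphones+desk lamp: cost 6, value 62
- kettle+headphones: cost 7, value 70
- kettle+desk lamp: cost 7, value 70
Minimum cost: 6 $.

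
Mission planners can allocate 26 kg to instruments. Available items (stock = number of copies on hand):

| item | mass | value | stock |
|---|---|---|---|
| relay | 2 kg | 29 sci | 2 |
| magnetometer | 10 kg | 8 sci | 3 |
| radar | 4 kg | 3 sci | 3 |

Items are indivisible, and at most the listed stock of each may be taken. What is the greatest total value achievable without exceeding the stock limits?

Top feasible selections:
- 2×relay + 1×magnetometer + 3×radar: mass 26, value 75
- 2×relay + 2×magnetometer: mass 24, value 74
Best: 75 sci.

75 sci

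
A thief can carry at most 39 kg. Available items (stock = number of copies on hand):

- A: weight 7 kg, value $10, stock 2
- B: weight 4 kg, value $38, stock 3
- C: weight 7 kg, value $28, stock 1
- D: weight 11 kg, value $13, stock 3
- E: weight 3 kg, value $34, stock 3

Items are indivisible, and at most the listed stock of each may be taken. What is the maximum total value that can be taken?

Top feasible selections:
- 3×B + 1×C + 1×D + 3×E: weight 39, value 257
- 1×A + 3×B + 1×C + 3×E: weight 35, value 254
- 3×B + 1×C + 3×E: weight 28, value 244
Best: $257.

$257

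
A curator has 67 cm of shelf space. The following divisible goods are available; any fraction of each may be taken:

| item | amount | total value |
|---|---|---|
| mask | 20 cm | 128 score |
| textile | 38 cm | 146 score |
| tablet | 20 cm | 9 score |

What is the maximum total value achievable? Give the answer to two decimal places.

Take in order of value per unit:
- mask (128/20 per unit): all 20 → value 128, running total 128.00
- textile (146/38 per unit): all 38 → value 146, running total 274.00
- tablet (9/20 per unit): 9 of 20 → value 9×9/20 = 4.0500, running total 278.05
Total 278.05.

278.05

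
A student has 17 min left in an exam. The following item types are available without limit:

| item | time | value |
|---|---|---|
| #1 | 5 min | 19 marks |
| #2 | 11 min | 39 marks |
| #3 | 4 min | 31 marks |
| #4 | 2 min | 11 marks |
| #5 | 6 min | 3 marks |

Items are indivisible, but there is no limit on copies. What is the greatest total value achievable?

124 marks

Best value-per-unit is #3 at 31/4, and filling with it alone uses time 4×4=16. No mix of the others beats 4×31 = 124.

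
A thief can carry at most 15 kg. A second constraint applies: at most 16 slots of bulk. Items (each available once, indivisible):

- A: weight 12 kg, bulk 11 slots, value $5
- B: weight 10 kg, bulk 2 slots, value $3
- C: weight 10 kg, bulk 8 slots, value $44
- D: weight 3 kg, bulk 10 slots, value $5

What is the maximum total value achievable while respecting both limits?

Feasible sets respecting both limits:
- C: weight 10, bulk 8, value 44
- B+D: weight 13, bulk 12, value 8
- A: weight 12, bulk 11, value 5
- D: weight 3, bulk 10, value 5
Best: $44.

$44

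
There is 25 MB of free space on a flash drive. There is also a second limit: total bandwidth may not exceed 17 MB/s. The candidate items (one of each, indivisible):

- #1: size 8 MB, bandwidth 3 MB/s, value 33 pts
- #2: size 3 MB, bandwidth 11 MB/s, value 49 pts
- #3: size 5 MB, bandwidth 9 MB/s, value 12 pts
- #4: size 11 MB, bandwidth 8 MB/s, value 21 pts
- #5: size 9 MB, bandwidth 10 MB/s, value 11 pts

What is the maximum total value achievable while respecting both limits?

Feasible sets respecting both limits:
- #1+#2: size 11, bandwidth 14, value 82
- #1+#4: size 19, bandwidth 11, value 54
- #2: size 3, bandwidth 11, value 49
- #1+#3: size 13, bandwidth 12, value 45
Best: 82 pts.

82 pts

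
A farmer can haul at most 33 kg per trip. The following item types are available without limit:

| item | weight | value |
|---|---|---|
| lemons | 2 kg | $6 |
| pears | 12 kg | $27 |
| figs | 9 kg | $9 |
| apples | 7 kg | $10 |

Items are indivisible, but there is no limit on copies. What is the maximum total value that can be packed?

Best value-per-unit is lemons at 6/2, and filling with it alone uses weight 16×2=32. No mix of the others beats 16×6 = 96.

$96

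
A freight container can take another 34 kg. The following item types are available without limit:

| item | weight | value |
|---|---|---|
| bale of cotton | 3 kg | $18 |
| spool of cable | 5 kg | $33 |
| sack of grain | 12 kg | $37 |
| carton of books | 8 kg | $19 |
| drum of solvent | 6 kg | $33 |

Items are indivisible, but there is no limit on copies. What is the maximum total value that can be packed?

$219

Best value-per-unit is spool of cable at 33/5; filling with it alone gives 6×33 = 198.
Optimal mix: 3×bale of cotton + 5×spool of cable → weight 34, value 219.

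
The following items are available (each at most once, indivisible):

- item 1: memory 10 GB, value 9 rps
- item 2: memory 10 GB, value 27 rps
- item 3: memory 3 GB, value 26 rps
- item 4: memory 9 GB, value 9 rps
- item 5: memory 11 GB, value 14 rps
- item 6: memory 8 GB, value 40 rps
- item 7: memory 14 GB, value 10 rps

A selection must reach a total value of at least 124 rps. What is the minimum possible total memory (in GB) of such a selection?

51

Subsets with value ≥ 124, sorted by total memory:
- item 1+item 2+item 3+item 4+item 5+item 6: memory 51, value 125
- item 2+item 3+item 4+item 5+item 6+item 7: memory 55, value 126
Minimum memory: 51 GB.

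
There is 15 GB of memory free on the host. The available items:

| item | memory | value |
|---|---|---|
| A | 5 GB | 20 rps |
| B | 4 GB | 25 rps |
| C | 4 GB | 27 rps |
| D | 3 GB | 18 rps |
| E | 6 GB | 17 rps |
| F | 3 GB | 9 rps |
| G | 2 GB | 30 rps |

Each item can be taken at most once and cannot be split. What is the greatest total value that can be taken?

102 rps

Check high-value combinations within 15 GB:
- A+B+C+G: memory 5+4+4+2=15, value 20+25+27+30=102
- B+C+D+G: memory 4+4+3+2=13, value 25+27+18+30=100
- A+C+D+G: memory 5+4+3+2=14, value 20+27+18+30=95
- A+B+D+G: memory 5+4+3+2=14, value 20+25+18+30=93
Best: 102 rps.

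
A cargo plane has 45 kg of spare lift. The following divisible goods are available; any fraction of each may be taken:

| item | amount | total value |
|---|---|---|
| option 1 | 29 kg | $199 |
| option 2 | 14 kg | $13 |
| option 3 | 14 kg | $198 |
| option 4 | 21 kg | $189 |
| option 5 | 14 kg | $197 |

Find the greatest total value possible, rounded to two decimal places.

548.00

Take in order of value per unit:
- option 3 (198/14 per unit): all 14 → value 198, running total 198.00
- option 5 (197/14 per unit): all 14 → value 197, running total 395.00
- option 4 (189/21 per unit): 17 of 21 → value 17×189/21 = 153.0000, running total 548.00
Total 548.00.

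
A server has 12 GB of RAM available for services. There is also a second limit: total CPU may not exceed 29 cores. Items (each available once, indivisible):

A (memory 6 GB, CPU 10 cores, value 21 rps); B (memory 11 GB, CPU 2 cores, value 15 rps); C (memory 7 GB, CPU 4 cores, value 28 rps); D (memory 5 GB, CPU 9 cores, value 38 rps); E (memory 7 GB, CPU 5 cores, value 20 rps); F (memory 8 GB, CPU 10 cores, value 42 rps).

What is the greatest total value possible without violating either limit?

Feasible sets respecting both limits:
- C+D: memory 12, CPU 13, value 66
- A+D: memory 11, CPU 19, value 59
- D+E: memory 12, CPU 14, value 58
Best: 66 rps.

66 rps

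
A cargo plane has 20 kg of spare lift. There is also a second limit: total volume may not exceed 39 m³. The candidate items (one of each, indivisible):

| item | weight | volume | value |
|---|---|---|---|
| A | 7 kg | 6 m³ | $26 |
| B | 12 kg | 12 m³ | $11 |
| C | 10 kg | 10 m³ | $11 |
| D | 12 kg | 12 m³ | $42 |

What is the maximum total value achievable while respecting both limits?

Feasible sets respecting both limits:
- A+D: weight 19, volume 18, value 68
- D: weight 12, volume 12, value 42
- A+B: weight 19, volume 18, value 37
- A+C: weight 17, volume 16, value 37
Best: $68.

$68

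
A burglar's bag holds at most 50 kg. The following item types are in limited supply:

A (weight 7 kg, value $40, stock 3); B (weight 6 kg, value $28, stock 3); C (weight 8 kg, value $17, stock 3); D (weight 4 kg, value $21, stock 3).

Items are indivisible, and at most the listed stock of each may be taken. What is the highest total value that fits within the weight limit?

Top feasible selections:
- 3×A + 3×B + 2×D: weight 47, value 246
- 3×A + 2×B + 3×D: weight 45, value 239
- 3×A + 2×B + 1×C + 2×D: weight 49, value 235
- 3×A + 1×B + 1×C + 3×D: weight 47, value 228
Best: $246.

$246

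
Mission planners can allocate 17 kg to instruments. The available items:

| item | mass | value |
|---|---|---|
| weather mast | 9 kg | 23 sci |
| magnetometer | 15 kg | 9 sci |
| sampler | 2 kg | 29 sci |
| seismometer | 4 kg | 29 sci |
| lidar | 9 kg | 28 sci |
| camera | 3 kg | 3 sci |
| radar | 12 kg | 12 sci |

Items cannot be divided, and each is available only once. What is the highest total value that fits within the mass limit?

Check high-value combinations within 17 kg:
- sampler+seismometer+lidar: mass 2+4+9=15, value 29+29+28=86
- weather mast+sampler+seismometer: mass 9+2+4=15, value 23+29+29=81
- sampler+seismometer+camera: mass 2+4+3=9, value 29+29+3=61
- sampler+lidar+camera: mass 2+9+3=14, value 29+28+3=60
- seismometer+lidar+camera: mass 4+9+3=16, value 29+28+3=60
Best: 86 sci.

86 sci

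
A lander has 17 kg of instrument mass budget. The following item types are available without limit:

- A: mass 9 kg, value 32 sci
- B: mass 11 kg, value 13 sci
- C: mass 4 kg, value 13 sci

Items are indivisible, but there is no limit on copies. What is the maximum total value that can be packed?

58 sci

Best value-per-unit is A at 32/9; filling with it alone gives 1×32 = 32.
Optimal mix: 1×A + 2×C → mass 17, value 58.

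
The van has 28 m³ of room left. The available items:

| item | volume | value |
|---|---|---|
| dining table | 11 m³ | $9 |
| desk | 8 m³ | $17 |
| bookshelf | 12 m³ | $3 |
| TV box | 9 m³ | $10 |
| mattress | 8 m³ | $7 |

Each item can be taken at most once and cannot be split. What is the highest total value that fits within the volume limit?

Check high-value combinations within 28 m³:
- dining table+desk+TV box: volume 11+8+9=28, value 9+17+10=36
- desk+TV box+mattress: volume 8+9+8=25, value 17+10+7=34
- dining table+desk+mattress: volume 11+8+8=27, value 9+17+7=33
- desk+TV box: volume 8+9=17, value 17+10=27
Best: $36.

$36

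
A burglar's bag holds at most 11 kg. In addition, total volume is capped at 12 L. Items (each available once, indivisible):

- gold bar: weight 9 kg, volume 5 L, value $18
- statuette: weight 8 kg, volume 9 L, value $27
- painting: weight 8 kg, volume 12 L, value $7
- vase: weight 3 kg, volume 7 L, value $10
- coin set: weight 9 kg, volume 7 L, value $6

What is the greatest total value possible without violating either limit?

$27

Feasible sets respecting both limits:
- statuette: weight 8, volume 9, value 27
- gold bar: weight 9, volume 5, value 18
- vase: weight 3, volume 7, value 10
- painting: weight 8, volume 12, value 7
Best: $27.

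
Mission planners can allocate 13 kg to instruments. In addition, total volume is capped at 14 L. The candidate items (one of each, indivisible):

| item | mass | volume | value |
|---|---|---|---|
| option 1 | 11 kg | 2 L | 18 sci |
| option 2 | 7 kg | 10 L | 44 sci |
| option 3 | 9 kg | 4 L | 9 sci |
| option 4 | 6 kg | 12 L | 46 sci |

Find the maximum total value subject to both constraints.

Feasible sets respecting both limits:
- option 4: mass 6, volume 12, value 46
- option 2: mass 7, volume 10, value 44
- option 1: mass 11, volume 2, value 18
Best: 46 sci.

46 sci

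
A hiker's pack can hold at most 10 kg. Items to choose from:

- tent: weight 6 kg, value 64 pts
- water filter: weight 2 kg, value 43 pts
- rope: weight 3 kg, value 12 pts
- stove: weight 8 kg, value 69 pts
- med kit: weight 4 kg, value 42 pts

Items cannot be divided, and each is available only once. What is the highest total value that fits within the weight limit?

Check high-value combinations within 10 kg:
- water filter+stove: weight 2+8=10, value 43+69=112
- tent+water filter: weight 6+2=8, value 64+43=107
- tent+med kit: weight 6+4=10, value 64+42=106
- water filter+rope+med kit: weight 2+3+4=9, value 43+12+42=97
Best: 112 pts.

112 pts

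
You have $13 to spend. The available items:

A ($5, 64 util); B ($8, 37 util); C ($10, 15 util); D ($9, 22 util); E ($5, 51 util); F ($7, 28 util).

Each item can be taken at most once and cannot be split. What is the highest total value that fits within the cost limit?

115 util

Check high-value combinations within $13:
- A+E: cost 5+5=10, value 64+51=115
- A+B: cost 5+8=13, value 64+37=101
- A+F: cost 5+7=12, value 64+28=92
Best: 115 util.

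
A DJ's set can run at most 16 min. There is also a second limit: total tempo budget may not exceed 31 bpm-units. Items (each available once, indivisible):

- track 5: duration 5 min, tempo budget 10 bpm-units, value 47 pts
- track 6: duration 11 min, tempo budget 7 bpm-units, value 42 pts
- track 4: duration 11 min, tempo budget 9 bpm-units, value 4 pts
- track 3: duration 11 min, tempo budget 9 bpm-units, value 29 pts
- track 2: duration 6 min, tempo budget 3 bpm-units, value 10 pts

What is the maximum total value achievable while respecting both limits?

Feasible sets respecting both limits:
- track 5+track 6: duration 16, tempo budget 17, value 89
- track 5+track 3: duration 16, tempo budget 19, value 76
- track 5+track 2: duration 11, tempo budget 13, value 57
Best: 89 pts.

89 pts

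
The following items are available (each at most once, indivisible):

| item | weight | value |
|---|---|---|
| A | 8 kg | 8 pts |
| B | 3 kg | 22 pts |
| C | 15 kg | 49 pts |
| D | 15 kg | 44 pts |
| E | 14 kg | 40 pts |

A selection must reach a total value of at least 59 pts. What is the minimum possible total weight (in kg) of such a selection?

17

Subsets with value ≥ 59, sorted by total weight:
- B+E: weight 17, value 62
- B+C: weight 18, value 71
- B+D: weight 18, value 66
Minimum weight: 17 kg.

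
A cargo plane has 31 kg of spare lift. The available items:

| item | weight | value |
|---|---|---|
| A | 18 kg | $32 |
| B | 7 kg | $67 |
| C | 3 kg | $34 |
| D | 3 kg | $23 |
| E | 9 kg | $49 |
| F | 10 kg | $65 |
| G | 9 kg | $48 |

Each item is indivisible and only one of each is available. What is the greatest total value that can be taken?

$221

Check high-value combinations within 31 kg:
- B+C+D+E+G: weight 7+3+3+9+9=31, value 67+34+23+49+48=221
- B+C+E+F: weight 7+3+9+10=29, value 67+34+49+65=215
- B+C+F+G: weight 7+3+10+9=29, value 67+34+65+48=214
- B+D+E+F: weight 7+3+9+10=29, value 67+23+49+65=204
Best: $221.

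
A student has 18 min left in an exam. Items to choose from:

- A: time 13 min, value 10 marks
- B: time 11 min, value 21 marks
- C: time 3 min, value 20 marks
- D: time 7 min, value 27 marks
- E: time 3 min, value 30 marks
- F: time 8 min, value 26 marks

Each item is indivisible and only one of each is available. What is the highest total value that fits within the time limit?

Check high-value combinations within 18 min:
- D+E+F: time 7+3+8=18, value 27+30+26=83
- C+D+E: time 3+7+3=13, value 20+27+30=77
- C+E+F: time 3+3+8=14, value 20+30+26=76
- C+D+F: time 3+7+8=18, value 20+27+26=73
Best: 83 marks.

83 marks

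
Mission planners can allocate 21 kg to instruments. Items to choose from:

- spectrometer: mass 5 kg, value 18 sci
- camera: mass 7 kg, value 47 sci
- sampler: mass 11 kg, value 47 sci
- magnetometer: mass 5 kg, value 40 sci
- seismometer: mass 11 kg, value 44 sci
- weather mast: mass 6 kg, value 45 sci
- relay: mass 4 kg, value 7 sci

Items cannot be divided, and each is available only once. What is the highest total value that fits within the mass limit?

132 sci

Check high-value combinations within 21 kg:
- camera+magnetometer+weather mast: mass 7+5+6=18, value 47+40+45=132
- spectrometer+camera+magnetometer+relay: mass 5+7+5+4=21, value 18+47+40+7=112
- spectrometer+camera+weather mast: mass 5+7+6=18, value 18+47+45=110
Best: 132 sci.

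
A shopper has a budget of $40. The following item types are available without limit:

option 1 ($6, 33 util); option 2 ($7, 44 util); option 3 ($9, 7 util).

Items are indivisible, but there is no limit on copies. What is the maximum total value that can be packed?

Best value-per-unit is option 2 at 44/7; filling with it alone gives 5×44 = 220.
Optimal mix: 2×option 1 + 4×option 2 → cost 40, value 242.

242 util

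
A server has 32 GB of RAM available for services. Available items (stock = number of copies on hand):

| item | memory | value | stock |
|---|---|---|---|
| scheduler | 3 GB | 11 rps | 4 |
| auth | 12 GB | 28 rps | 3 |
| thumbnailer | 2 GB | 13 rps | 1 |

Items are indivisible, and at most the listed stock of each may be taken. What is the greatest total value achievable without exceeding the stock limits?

Best selections within memory 32 and stock limits:
- 2×scheduler + 2×auth + 1×thumbnailer: memory 32, value 91
- 4×scheduler + 1×auth + 1×thumbnailer: memory 26, value 85
- 1×scheduler + 2×auth + 1×thumbnailer: memory 29, value 80
- 2×scheduler + 2×auth: memory 30, value 78
Best: 91 rps.

91 rps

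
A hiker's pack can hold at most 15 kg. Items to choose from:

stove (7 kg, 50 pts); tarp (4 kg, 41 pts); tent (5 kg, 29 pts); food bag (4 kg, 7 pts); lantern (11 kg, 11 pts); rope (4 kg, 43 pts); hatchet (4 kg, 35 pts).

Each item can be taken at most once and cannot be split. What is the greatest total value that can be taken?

134 pts

This is a 0/1 knapsack; check combinations near the capacity.
- stove+tarp+rope: weight 7+4+4=15, value 50+41+43=134
- stove+rope+hatchet: weight 7+4+4=15, value 50+43+35=128
- stove+tarp+hatchet: weight 7+4+4=15, value 50+41+35=126
- tarp+rope+hatchet: weight 4+4+4=12, value 41+43+35=119
- tarp+tent+rope: weight 4+5+4=13, value 41+29+43=113
Best: 134 pts.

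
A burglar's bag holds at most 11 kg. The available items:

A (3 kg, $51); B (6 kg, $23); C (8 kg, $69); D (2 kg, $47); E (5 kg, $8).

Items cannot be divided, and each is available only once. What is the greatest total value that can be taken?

Check high-value combinations within 11 kg:
- A+B+D: weight 3+6+2=11, value 51+23+47=121
- A+C: weight 3+8=11, value 51+69=120
- C+D: weight 8+2=10, value 69+47=116
- A+D+E: weight 3+2+5=10, value 51+47+8=106
- A+D: weight 3+2=5, value 51+47=98
Best: $121.

$121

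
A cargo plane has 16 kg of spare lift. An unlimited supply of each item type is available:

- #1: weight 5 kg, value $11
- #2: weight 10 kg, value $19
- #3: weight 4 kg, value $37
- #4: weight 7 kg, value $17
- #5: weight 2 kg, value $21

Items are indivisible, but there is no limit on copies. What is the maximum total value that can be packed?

Best value-per-unit is #5 at 21/2, and filling with it alone uses weight 8×2=16. No mix of the others beats 8×21 = 168.

$168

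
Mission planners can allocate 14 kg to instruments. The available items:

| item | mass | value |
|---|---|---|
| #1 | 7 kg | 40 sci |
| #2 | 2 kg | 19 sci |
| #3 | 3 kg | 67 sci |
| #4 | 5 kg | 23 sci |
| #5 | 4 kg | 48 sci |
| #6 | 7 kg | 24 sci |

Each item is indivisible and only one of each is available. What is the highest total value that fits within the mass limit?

157 sci

Check high-value combinations within 14 kg:
- #2+#3+#4+#5: mass 2+3+5+4=14, value 19+67+23+48=157
- #1+#3+#5: mass 7+3+4=14, value 40+67+48=155
- #3+#5+#6: mass 3+4+7=14, value 67+48+24=139
- #3+#4+#5: mass 3+5+4=12, value 67+23+48=138
- #2+#3+#5: mass 2+3+4=9, value 19+67+48=134
Best: 157 sci.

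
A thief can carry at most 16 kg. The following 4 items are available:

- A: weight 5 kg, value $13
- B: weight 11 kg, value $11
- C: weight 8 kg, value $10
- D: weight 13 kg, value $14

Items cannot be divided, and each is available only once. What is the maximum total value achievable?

Check high-value combinations within 16 kg:
- A+B: weight 5+11=16, value 13+11=24
- A+C: weight 5+8=13, value 13+10=23
- D: weight 13, value 14
- A: weight 5, value 13
- B: weight 11, value 11
Best: $24.

$24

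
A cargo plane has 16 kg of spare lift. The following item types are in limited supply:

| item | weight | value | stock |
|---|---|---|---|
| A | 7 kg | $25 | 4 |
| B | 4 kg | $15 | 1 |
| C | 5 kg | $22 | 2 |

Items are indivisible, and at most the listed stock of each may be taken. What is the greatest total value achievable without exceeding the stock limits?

Top feasible selections:
- 1×A + 1×B + 1×C: weight 16, value 62
- 1×B + 2×C: weight 14, value 59
Best: $62.

$62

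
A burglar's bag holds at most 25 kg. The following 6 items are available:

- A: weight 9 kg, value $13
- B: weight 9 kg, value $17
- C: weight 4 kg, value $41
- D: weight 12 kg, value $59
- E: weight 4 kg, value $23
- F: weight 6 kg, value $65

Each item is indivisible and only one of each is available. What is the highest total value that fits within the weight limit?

Check high-value combinations within 25 kg:
- C+D+F: weight 4+12+6=22, value 41+59+65=165
- D+E+F: weight 12+4+6=22, value 59+23+65=147
- B+C+E+F: weight 9+4+4+6=23, value 17+41+23+65=146
Best: $165.

$165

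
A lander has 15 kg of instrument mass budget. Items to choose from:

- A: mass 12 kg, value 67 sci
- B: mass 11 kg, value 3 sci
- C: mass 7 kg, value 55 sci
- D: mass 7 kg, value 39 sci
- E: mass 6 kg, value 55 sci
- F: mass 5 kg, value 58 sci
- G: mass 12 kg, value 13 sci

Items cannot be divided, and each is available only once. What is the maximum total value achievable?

113 sci

This is a 0/1 knapsack; check combinations near the capacity.
- E+F: mass 6+5=11, value 55+58=113
- C+F: mass 7+5=12, value 55+58=113
- C+E: mass 7+6=13, value 55+55=110
- D+F: mass 7+5=12, value 39+58=97
- D+E: mass 7+6=13, value 39+55=94
Best: 113 sci.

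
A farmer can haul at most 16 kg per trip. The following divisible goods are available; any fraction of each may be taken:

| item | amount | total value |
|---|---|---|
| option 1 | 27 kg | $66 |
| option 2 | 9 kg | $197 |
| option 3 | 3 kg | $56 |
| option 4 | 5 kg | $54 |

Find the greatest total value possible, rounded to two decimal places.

296.20

Take in order of value per unit:
- option 2 (197/9 per unit): all 9 → value 197, running total 197.00
- option 3 (56/3 per unit): all 3 → value 56, running total 253.00
- option 4 (54/5 per unit): 4 of 5 → value 4×54/5 = 43.2000, running total 296.20
Total 296.20.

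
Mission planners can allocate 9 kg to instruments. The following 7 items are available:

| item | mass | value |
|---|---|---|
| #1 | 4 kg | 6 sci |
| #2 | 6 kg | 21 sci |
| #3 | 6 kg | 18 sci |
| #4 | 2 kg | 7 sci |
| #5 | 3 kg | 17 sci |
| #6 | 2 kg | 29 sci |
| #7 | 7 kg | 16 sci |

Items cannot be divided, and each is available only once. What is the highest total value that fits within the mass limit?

53 sci

This is a 0/1 knapsack; check combinations near the capacity.
- #4+#5+#6: mass 2+3+2=7, value 7+17+29=53
- #1+#5+#6: mass 4+3+2=9, value 6+17+29=52
- #2+#6: mass 6+2=8, value 21+29=50
Best: 53 sci.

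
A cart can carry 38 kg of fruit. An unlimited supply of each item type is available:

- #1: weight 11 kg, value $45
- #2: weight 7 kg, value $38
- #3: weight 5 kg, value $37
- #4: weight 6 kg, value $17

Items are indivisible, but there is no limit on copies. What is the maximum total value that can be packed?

$260

Best value-per-unit is #3 at 37/5; filling with it alone gives 7×37 = 259.
Optimal mix: 1×#2 + 6×#3 → weight 37, value 260.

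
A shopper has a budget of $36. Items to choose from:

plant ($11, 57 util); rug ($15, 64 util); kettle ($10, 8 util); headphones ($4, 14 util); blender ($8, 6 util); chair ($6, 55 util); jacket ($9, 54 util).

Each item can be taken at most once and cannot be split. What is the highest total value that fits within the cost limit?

190 util

Check high-value combinations within $36:
- plant+rug+headphones+chair: cost 11+15+4+6=36, value 57+64+14+55=190
- rug+headphones+chair+jacket: cost 15+4+6+9=34, value 64+14+55+54=187
- plant+headphones+chair+jacket: cost 11+4+6+9=30, value 57+14+55+54=180
- plant+rug+chair: cost 11+15+6=32, value 57+64+55=176
- plant+rug+jacket: cost 11+15+9=35, value 57+64+54=175
Best: 190 util.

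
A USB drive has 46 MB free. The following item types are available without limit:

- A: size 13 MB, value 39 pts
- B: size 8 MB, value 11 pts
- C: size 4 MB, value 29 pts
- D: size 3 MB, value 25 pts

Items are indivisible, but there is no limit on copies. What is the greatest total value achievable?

379 pts

Best value-per-unit is D at 25/3; filling with it alone gives 15×25 = 375.
Optimal mix: 1×C + 14×D → size 46, value 379.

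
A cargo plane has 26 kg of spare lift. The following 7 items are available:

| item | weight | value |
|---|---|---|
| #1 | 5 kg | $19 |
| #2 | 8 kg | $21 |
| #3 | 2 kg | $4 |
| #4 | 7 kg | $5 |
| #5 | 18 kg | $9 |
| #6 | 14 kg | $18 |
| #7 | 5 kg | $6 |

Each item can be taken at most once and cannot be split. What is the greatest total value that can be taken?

$51

This is a 0/1 knapsack; check combinations near the capacity.
- #1+#2+#4+#7: weight 5+8+7+5=25, value 19+21+5+6=51
- #1+#2+#3+#7: weight 5+8+2+5=20, value 19+21+4+6=50
- #1+#2+#3+#4: weight 5+8+2+7=22, value 19+21+4+5=49
Best: $51.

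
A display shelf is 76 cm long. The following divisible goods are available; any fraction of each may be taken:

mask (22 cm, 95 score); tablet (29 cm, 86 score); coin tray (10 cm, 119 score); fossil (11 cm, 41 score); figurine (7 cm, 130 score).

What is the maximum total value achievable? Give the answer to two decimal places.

Take in order of value per unit:
- figurine (130/7 per unit): all 7 → value 130, running total 130.00
- coin tray (119/10 per unit): all 10 → value 119, running total 249.00
- mask (95/22 per unit): all 22 → value 95, running total 344.00
- fossil (41/11 per unit): all 11 → value 41, running total 385.00
- tablet (86/29 per unit): 26 of 29 → value 26×86/29 = 77.1034, running total 462.10
Total 462.10.

462.10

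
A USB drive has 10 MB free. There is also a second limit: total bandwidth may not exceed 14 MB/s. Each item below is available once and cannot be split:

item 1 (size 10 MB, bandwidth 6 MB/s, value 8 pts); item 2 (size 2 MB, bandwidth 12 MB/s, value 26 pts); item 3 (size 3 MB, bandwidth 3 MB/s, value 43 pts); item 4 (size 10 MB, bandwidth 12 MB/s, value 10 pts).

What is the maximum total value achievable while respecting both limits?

Feasible sets respecting both limits:
- item 3: size 3, bandwidth 3, value 43
- item 2: size 2, bandwidth 12, value 26
- item 4: size 10, bandwidth 12, value 10
- item 1: size 10, bandwidth 6, value 8
Best: 43 pts.

43 pts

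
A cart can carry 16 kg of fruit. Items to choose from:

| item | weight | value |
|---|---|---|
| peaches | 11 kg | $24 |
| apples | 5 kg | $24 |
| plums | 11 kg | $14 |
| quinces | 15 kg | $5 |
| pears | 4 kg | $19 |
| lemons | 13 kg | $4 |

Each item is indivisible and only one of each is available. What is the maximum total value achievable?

Check high-value combinations within 16 kg:
- peaches+apples: weight 11+5=16, value 24+24=48
- apples+pears: weight 5+4=9, value 24+19=43
- peaches+pears: weight 11+4=15, value 24+19=43
Best: $48.

$48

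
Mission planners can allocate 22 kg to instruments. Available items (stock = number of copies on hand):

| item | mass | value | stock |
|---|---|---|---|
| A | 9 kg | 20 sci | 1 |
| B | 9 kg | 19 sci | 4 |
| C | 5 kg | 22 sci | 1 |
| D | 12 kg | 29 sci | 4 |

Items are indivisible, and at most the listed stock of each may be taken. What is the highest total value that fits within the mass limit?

51 sci

Top feasible selections:
- 1×C + 1×D: mass 17, value 51
- 1×A + 1×D: mass 21, value 49
Best: 51 sci.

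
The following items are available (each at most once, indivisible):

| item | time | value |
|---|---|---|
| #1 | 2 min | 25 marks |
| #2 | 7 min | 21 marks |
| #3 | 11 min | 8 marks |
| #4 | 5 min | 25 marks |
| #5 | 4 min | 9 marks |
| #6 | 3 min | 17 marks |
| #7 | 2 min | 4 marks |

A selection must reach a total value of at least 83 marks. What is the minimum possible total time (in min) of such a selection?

Subsets with value ≥ 83, sorted by total time:
- #1+#2+#4+#6: time 17, value 88
- #1+#2+#4+#6+#7: time 19, value 92
Minimum time: 17 min.

17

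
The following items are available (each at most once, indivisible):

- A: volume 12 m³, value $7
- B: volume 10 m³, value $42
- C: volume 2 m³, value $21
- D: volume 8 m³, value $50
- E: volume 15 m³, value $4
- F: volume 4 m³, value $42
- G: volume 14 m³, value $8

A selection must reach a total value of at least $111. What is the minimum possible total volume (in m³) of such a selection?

14

Subsets with value ≥ 111, sorted by total volume:
- C+D+F: volume 14, value 113
- B+C+D: volume 20, value 113
- B+D+F: volume 22, value 134
Minimum volume: 14 m³.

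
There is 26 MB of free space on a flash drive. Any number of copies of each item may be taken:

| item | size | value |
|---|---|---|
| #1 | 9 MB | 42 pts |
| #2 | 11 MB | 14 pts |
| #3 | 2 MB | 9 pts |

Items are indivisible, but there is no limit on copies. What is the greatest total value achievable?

120 pts

Best value-per-unit is #1 at 42/9; filling with it alone gives 2×42 = 84.
Optimal mix: 2×#1 + 4×#3 → size 26, value 120.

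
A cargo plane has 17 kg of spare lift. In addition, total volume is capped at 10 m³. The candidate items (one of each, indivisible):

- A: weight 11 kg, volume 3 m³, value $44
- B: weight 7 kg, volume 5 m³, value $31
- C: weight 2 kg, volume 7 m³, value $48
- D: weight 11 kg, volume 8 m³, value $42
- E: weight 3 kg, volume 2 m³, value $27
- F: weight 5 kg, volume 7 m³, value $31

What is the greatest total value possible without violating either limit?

Feasible sets respecting both limits:
- A+C: weight 13, volume 10, value 92
- C+E: weight 5, volume 9, value 75
- A+F: weight 16, volume 10, value 75
- A+E: weight 14, volume 5, value 71
Best: $92.

$92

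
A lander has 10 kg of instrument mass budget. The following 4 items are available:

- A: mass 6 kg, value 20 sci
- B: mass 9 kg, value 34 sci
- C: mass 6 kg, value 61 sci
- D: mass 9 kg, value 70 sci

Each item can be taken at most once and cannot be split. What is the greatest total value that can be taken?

70 sci

Check high-value combinations within 10 kg:
- D: mass 9, value 70
- C: mass 6, value 61
- B: mass 9, value 34
Best: 70 sci.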